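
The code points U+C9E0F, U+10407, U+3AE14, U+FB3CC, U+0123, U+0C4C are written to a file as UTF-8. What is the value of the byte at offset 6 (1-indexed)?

1-indexed offset 6 is 0-indexed offset 5.
U+C9E0F → 4-byte form F3 89 B8 8F at offsets 0–3.
U+10407 → 4-byte form F0 90 90 87 at offsets 4–7.
Offset 5 falls in char 2's range; it's byte 2 of F0 90 90 87 = 0x90.

0x90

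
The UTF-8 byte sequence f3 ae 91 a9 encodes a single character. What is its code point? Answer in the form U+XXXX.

Leading byte 0xF3 = 11110011 matches 11110xxx → 4-byte sequence.
Byte 1: 0xF3 = 11110011, payload 011 (3 bits).
Byte 2: 0xAE = 10101110 (10xxxxxx ✓), payload 101110.
Byte 3: 0x91 = 10010001 (10xxxxxx ✓), payload 010001.
Byte 4: 0xA9 = 10101001 (10xxxxxx ✓), payload 101001.
Concatenate: 011101110010001101001 = 0xEE469 (21 bits → U+EE469).

U+EE469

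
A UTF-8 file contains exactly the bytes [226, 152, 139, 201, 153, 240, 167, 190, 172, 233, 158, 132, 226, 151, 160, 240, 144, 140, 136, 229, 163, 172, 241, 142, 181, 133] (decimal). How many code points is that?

Byte at offset 0: 0xE2 = 11100010 → 3-byte char (#1). Advance 3.
Byte at offset 3: 0xC9 = 11001001 → 2-byte char (#2). Advance 2.
Byte at offset 5: 0xF0 = 11110000 → 4-byte char (#3). Advance 4.
Byte at offset 9: 0xE9 = 11101001 → 3-byte char (#4). Advance 3.
Byte at offset 12: 0xE2 = 11100010 → 3-byte char (#5). Advance 3.
Byte at offset 15: 0xF0 = 11110000 → 4-byte char (#6). Advance 4.
Byte at offset 19: 0xE5 = 11100101 → 3-byte char (#7). Advance 3.
Byte at offset 22: 0xF1 = 11110001 → 4-byte char (#8). Advance 4.
Reached end at offset 26 after 8 code points.

8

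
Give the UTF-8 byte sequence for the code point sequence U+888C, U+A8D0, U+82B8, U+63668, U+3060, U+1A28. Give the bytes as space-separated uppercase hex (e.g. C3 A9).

E8 A2 8C EA A3 90 E8 8A B8 F1 A3 99 A8 E3 81 A0 E1 A8 A8

U+888C: 3-byte form → E8 A2 8C.
U+A8D0: 3-byte form → EA A3 90.
U+82B8: 3-byte form → E8 8A B8.
U+63668: 4-byte form → F1 A3 99 A8.
U+3060: 3-byte form → E3 81 A0.
U+1A28: 3-byte form → E1 A8 A8.
Concatenated (19 bytes): E8 A2 8C EA A3 90 E8 8A B8 F1 A3 99 A8 E3 81 A0 E1 A8 A8.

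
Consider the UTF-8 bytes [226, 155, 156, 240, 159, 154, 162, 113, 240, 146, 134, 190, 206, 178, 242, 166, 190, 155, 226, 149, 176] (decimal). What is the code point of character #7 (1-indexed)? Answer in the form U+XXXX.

U+2570

Offset 0: leading byte 0xE2 = 11100010 → 3-byte char #1 = E2 9B 9C.
Offset 3: leading byte 0xF0 = 11110000 → 4-byte char #2 = F0 9F 9A A2.
Offset 7: leading byte 0x71 = 01110001 → 1-byte char #3 = 71.
Offset 8: leading byte 0xF0 = 11110000 → 4-byte char #4 = F0 92 86 BE.
Offset 12: leading byte 0xCE = 11001110 → 2-byte char #5 = CE B2.
Offset 14: leading byte 0xF2 = 11110010 → 4-byte char #6 = F2 A6 BE 9B.
Offset 18: leading byte 0xE2 = 11100010 → 3-byte char #7 = E2 95 B0.
Leading byte 0xE2 = 11100010 matches 1110xxxx → 3-byte sequence.
Byte 1: 0xE2 = 11100010, payload 0010 (4 bits).
Byte 2: 0x95 = 10010101 (10xxxxxx ✓), payload 010101.
Byte 3: 0xB0 = 10110000 (10xxxxxx ✓), payload 110000.
Concatenate: 0010010101110000 = 0x2570 (16 bits → U+2570).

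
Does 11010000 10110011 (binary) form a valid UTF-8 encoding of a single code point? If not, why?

valid

Leading byte 0xD0 = 11010000 → 2-byte form.
Continuation bytes 0xB3=10110011 all match 10xxxxxx.
Decoded value 0x433 is ≥ 0x80 (shortest form) and not a surrogate.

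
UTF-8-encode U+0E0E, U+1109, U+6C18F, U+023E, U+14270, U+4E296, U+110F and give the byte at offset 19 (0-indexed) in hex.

0x96

U+0E0E → 3-byte form E0 B8 8E at offsets 0–2.
U+1109 → 3-byte form E1 84 89 at offsets 3–5.
U+6C18F → 4-byte form F1 AC 86 8F at offsets 6–9.
U+023E → 2-byte form C8 BE at offsets 10–11.
U+14270 → 4-byte form F0 94 89 B0 at offsets 12–15.
U+4E296 → 4-byte form F1 8E 8A 96 at offsets 16–19.
Offset 19 falls in char 6's range; it's byte 4 of F1 8E 8A 96 = 0x96.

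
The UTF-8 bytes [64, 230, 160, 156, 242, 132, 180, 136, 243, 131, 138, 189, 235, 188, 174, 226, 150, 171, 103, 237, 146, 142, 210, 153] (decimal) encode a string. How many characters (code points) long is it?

9

Byte at offset 0: 0x40 = 01000000 → 1-byte char (#1). Advance 1.
Byte at offset 1: 0xE6 = 11100110 → 3-byte char (#2). Advance 3.
Byte at offset 4: 0xF2 = 11110010 → 4-byte char (#3). Advance 4.
Byte at offset 8: 0xF3 = 11110011 → 4-byte char (#4). Advance 4.
Byte at offset 12: 0xEB = 11101011 → 3-byte char (#5). Advance 3.
Byte at offset 15: 0xE2 = 11100010 → 3-byte char (#6). Advance 3.
Byte at offset 18: 0x67 = 01100111 → 1-byte char (#7). Advance 1.
Byte at offset 19: 0xED = 11101101 → 3-byte char (#8). Advance 3.
Byte at offset 22: 0xD2 = 11010010 → 2-byte char (#9). Advance 2.
Reached end at offset 24 after 9 code points.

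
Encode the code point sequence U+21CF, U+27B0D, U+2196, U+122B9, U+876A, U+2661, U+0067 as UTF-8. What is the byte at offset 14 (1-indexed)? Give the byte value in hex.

1-indexed offset 14 is 0-indexed offset 13.
U+21CF → 3-byte form E2 87 8F at offsets 0–2.
U+27B0D → 4-byte form F0 A7 AC 8D at offsets 3–6.
U+2196 → 3-byte form E2 86 96 at offsets 7–9.
U+122B9 → 4-byte form F0 92 8A B9 at offsets 10–13.
Offset 13 falls in char 4's range; it's byte 4 of F0 92 8A B9 = 0xB9.

0xB9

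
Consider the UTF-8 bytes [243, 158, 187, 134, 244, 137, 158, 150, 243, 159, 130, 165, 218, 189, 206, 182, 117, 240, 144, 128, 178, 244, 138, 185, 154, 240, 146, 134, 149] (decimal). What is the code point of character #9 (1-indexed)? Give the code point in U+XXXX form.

U+12195

Offset 0: leading byte 0xF3 = 11110011 → 4-byte char #1 = F3 9E BB 86.
Offset 4: leading byte 0xF4 = 11110100 → 4-byte char #2 = F4 89 9E 96.
Offset 8: leading byte 0xF3 = 11110011 → 4-byte char #3 = F3 9F 82 A5.
Offset 12: leading byte 0xDA = 11011010 → 2-byte char #4 = DA BD.
Offset 14: leading byte 0xCE = 11001110 → 2-byte char #5 = CE B6.
Offset 16: leading byte 0x75 = 01110101 → 1-byte char #6 = 75.
Offset 17: leading byte 0xF0 = 11110000 → 4-byte char #7 = F0 90 80 B2.
Offset 21: leading byte 0xF4 = 11110100 → 4-byte char #8 = F4 8A B9 9A.
Offset 25: leading byte 0xF0 = 11110000 → 4-byte char #9 = F0 92 86 95.
Leading byte 0xF0 = 11110000 matches 11110xxx → 4-byte sequence.
Byte 1: 0xF0 = 11110000, payload 000 (3 bits).
Byte 2: 0x92 = 10010010 (10xxxxxx ✓), payload 010010.
Byte 3: 0x86 = 10000110 (10xxxxxx ✓), payload 000110.
Byte 4: 0x95 = 10010101 (10xxxxxx ✓), payload 010101.
Concatenate: 000010010000110010101 = 0x12195 (21 bits → U+12195).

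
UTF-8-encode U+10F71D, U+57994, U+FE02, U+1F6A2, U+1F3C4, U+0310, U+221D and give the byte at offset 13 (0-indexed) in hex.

0x9A

U+10F71D → 4-byte form F4 8F 9C 9D at offsets 0–3.
U+57994 → 4-byte form F1 97 A6 94 at offsets 4–7.
U+FE02 → 3-byte form EF B8 82 at offsets 8–10.
U+1F6A2 → 4-byte form F0 9F 9A A2 at offsets 11–14.
Offset 13 falls in char 4's range; it's byte 3 of F0 9F 9A A2 = 0x9A.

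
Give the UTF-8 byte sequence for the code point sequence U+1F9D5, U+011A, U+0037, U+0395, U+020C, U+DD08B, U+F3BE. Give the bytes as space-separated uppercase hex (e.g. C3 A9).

F0 9F A7 95 C4 9A 37 CE 95 C8 8C F3 9D 82 8B EF 8E BE

U+1F9D5: 4-byte form → F0 9F A7 95.
U+011A: 2-byte form → C4 9A.
U+0037: 1-byte form → 37.
U+0395: 2-byte form → CE 95.
U+020C: 2-byte form → C8 8C.
U+DD08B: 4-byte form → F3 9D 82 8B.
U+F3BE: 3-byte form → EF 8E BE.
Concatenated (18 bytes): F0 9F A7 95 C4 9A 37 CE 95 C8 8C F3 9D 82 8B EF 8E BE.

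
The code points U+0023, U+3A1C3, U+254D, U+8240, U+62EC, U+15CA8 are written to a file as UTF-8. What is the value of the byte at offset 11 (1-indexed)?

1-indexed offset 11 is 0-indexed offset 10.
U+0023 → 1-byte form 23 at offsets 0–0.
U+3A1C3 → 4-byte form F0 BA 87 83 at offsets 1–4.
U+254D → 3-byte form E2 95 8D at offsets 5–7.
U+8240 → 3-byte form E8 89 80 at offsets 8–10.
Offset 10 falls in char 4's range; it's byte 3 of E8 89 80 = 0x80.

0x80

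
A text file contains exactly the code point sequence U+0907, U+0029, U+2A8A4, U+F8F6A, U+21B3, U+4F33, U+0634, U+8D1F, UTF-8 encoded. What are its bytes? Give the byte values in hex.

U+0907: 3-byte form → E0 A4 87.
U+0029: 1-byte form → 29.
U+2A8A4: 4-byte form → F0 AA A2 A4.
U+F8F6A: 4-byte form → F3 B8 BD AA.
U+21B3: 3-byte form → E2 86 B3.
U+4F33: 3-byte form → E4 BC B3.
U+0634: 2-byte form → D8 B4.
U+8D1F: 3-byte form → E8 B4 9F.
Concatenated (23 bytes): E0 A4 87 29 F0 AA A2 A4 F3 B8 BD AA E2 86 B3 E4 BC B3 D8 B4 E8 B4 9F.

E0 A4 87 29 F0 AA A2 A4 F3 B8 BD AA E2 86 B3 E4 BC B3 D8 B4 E8 B4 9F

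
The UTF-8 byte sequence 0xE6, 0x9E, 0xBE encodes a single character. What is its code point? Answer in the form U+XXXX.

Leading byte 0xE6 = 11100110 matches 1110xxxx → 3-byte sequence.
Byte 1: 0xE6 = 11100110, payload 0110 (4 bits).
Byte 2: 0x9E = 10011110 (10xxxxxx ✓), payload 011110.
Byte 3: 0xBE = 10111110 (10xxxxxx ✓), payload 111110.
Concatenate: 0110011110111110 = 0x67BE (16 bits → U+67BE).

U+67BE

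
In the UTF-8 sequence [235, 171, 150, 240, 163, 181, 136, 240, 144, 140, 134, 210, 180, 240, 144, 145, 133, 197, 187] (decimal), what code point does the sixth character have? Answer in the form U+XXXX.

Offset 0: leading byte 0xEB = 11101011 → 3-byte char #1 = EB AB 96.
Offset 3: leading byte 0xF0 = 11110000 → 4-byte char #2 = F0 A3 B5 88.
Offset 7: leading byte 0xF0 = 11110000 → 4-byte char #3 = F0 90 8C 86.
Offset 11: leading byte 0xD2 = 11010010 → 2-byte char #4 = D2 B4.
Offset 13: leading byte 0xF0 = 11110000 → 4-byte char #5 = F0 90 91 85.
Offset 17: leading byte 0xC5 = 11000101 → 2-byte char #6 = C5 BB.
Leading byte 0xC5 = 11000101 matches 110xxxxx → 2-byte sequence.
Byte 1: 0xC5 = 11000101, payload 00101 (5 bits).
Byte 2: 0xBB = 10111011 (10xxxxxx ✓), payload 111011.
Concatenate: 00101111011 = 0x17B (11 bits → U+017B).

U+017B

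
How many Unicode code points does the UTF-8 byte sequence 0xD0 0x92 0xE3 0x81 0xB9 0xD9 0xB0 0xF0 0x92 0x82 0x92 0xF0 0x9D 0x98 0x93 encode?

Byte at offset 0: 0xD0 = 11010000 → 2-byte char (#1). Advance 2.
Byte at offset 2: 0xE3 = 11100011 → 3-byte char (#2). Advance 3.
Byte at offset 5: 0xD9 = 11011001 → 2-byte char (#3). Advance 2.
Byte at offset 7: 0xF0 = 11110000 → 4-byte char (#4). Advance 4.
Byte at offset 11: 0xF0 = 11110000 → 4-byte char (#5). Advance 4.
Reached end at offset 15 after 5 code points.

5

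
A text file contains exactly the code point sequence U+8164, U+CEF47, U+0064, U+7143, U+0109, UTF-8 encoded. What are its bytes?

E8 85 A4 F3 8E BD 87 64 E7 85 83 C4 89

U+8164: 3-byte form → E8 85 A4.
U+CEF47: 4-byte form → F3 8E BD 87.
U+0064: 1-byte form → 64.
U+7143: 3-byte form → E7 85 83.
U+0109: 2-byte form → C4 89.
Concatenated (13 bytes): E8 85 A4 F3 8E BD 87 64 E7 85 83 C4 89.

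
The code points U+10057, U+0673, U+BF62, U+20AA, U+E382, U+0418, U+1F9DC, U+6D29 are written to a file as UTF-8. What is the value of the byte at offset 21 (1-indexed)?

1-indexed offset 21 is 0-indexed offset 20.
U+10057 → 4-byte form F0 90 81 97 at offsets 0–3.
U+0673 → 2-byte form D9 B3 at offsets 4–5.
U+BF62 → 3-byte form EB BD A2 at offsets 6–8.
U+20AA → 3-byte form E2 82 AA at offsets 9–11.
U+E382 → 3-byte form EE 8E 82 at offsets 12–14.
U+0418 → 2-byte form D0 98 at offsets 15–16.
U+1F9DC → 4-byte form F0 9F A7 9C at offsets 17–20.
Offset 20 falls in char 7's range; it's byte 4 of F0 9F A7 9C = 0x9C.

0x9C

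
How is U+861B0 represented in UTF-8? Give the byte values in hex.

F2 86 86 B0

U+861B0 = 0x861B0 = 549296 decimal. In range U+10000–U+10FFFF → 4-byte form: 11110xxx 10xxxxxx 10xxxxxx 10xxxxxx.
Binary (21 bits): 010000110000110110000.
Split 3+6+6+6: 010 | 000110 | 000110 | 110000.
Byte 1: 11110010 = 0xF2.
Byte 2: 10000110 = 0x86.
Byte 3: 10000110 = 0x86.
Byte 4: 10110000 = 0xB0.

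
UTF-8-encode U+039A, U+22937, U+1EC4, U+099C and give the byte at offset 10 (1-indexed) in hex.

0xE0

1-indexed offset 10 is 0-indexed offset 9.
U+039A → 2-byte form CE 9A at offsets 0–1.
U+22937 → 4-byte form F0 A2 A4 B7 at offsets 2–5.
U+1EC4 → 3-byte form E1 BB 84 at offsets 6–8.
U+099C → 3-byte form E0 A6 9C at offsets 9–11.
Offset 9 falls in char 4's range; it's byte 1 of E0 A6 9C = 0xE0.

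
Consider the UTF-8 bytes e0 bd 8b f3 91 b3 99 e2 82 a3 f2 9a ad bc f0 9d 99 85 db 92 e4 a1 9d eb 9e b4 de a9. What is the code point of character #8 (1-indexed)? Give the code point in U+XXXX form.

U+B7B4

Offset 0: leading byte 0xE0 = 11100000 → 3-byte char #1 = E0 BD 8B.
Offset 3: leading byte 0xF3 = 11110011 → 4-byte char #2 = F3 91 B3 99.
Offset 7: leading byte 0xE2 = 11100010 → 3-byte char #3 = E2 82 A3.
Offset 10: leading byte 0xF2 = 11110010 → 4-byte char #4 = F2 9A AD BC.
Offset 14: leading byte 0xF0 = 11110000 → 4-byte char #5 = F0 9D 99 85.
Offset 18: leading byte 0xDB = 11011011 → 2-byte char #6 = DB 92.
Offset 20: leading byte 0xE4 = 11100100 → 3-byte char #7 = E4 A1 9D.
Offset 23: leading byte 0xEB = 11101011 → 3-byte char #8 = EB 9E B4.
Leading byte 0xEB = 11101011 matches 1110xxxx → 3-byte sequence.
Byte 1: 0xEB = 11101011, payload 1011 (4 bits).
Byte 2: 0x9E = 10011110 (10xxxxxx ✓), payload 011110.
Byte 3: 0xB4 = 10110100 (10xxxxxx ✓), payload 110100.
Concatenate: 1011011110110100 = 0xB7B4 (16 bits → U+B7B4).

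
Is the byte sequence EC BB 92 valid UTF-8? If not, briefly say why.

valid

Leading byte 0xEC = 11101100 → 3-byte form.
Continuation bytes 0xBB=10111011, 0x92=10010010 all match 10xxxxxx.
Decoded value 0xCED2 is ≥ 0x800 (shortest form) and not a surrogate.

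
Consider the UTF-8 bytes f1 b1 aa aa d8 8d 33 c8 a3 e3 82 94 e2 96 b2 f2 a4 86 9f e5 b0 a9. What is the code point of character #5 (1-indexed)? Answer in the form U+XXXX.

U+3094

Offset 0: leading byte 0xF1 = 11110001 → 4-byte char #1 = F1 B1 AA AA.
Offset 4: leading byte 0xD8 = 11011000 → 2-byte char #2 = D8 8D.
Offset 6: leading byte 0x33 = 00110011 → 1-byte char #3 = 33.
Offset 7: leading byte 0xC8 = 11001000 → 2-byte char #4 = C8 A3.
Offset 9: leading byte 0xE3 = 11100011 → 3-byte char #5 = E3 82 94.
Leading byte 0xE3 = 11100011 matches 1110xxxx → 3-byte sequence.
Byte 1: 0xE3 = 11100011, payload 0011 (4 bits).
Byte 2: 0x82 = 10000010 (10xxxxxx ✓), payload 000010.
Byte 3: 0x94 = 10010100 (10xxxxxx ✓), payload 010100.
Concatenate: 0011000010010100 = 0x3094 (16 bits → U+3094).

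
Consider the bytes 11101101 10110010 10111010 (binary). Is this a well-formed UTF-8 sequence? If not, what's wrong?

Structurally a 3-byte sequence; payload = 0xDCBA.
But 0xDCBA is in U+D800–U+DFFF, the surrogate range. Surrogates are not Unicode scalar values and are forbidden in UTF-8.

invalid (encodes a surrogate (U+D800–U+DFFF))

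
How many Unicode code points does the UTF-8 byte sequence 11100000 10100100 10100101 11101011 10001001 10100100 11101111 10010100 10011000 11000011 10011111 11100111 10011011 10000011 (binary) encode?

Byte at offset 0: 0xE0 = 11100000 → 3-byte char (#1). Advance 3.
Byte at offset 3: 0xEB = 11101011 → 3-byte char (#2). Advance 3.
Byte at offset 6: 0xEF = 11101111 → 3-byte char (#3). Advance 3.
Byte at offset 9: 0xC3 = 11000011 → 2-byte char (#4). Advance 2.
Byte at offset 11: 0xE7 = 11100111 → 3-byte char (#5). Advance 3.
Reached end at offset 14 after 5 code points.

5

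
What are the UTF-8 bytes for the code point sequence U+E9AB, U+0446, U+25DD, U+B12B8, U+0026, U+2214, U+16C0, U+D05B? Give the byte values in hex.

EE A6 AB D1 86 E2 97 9D F2 B1 8A B8 26 E2 88 94 E1 9B 80 ED 81 9B

U+E9AB: 3-byte form → EE A6 AB.
U+0446: 2-byte form → D1 86.
U+25DD: 3-byte form → E2 97 9D.
U+B12B8: 4-byte form → F2 B1 8A B8.
U+0026: 1-byte form → 26.
U+2214: 3-byte form → E2 88 94.
U+16C0: 3-byte form → E1 9B 80.
U+D05B: 3-byte form → ED 81 9B.
Concatenated (22 bytes): EE A6 AB D1 86 E2 97 9D F2 B1 8A B8 26 E2 88 94 E1 9B 80 ED 81 9B.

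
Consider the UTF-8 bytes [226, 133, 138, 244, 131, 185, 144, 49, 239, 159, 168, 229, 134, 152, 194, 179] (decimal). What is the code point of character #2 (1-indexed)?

U+103E50

Offset 0: leading byte 0xE2 = 11100010 → 3-byte char #1 = E2 85 8A.
Offset 3: leading byte 0xF4 = 11110100 → 4-byte char #2 = F4 83 B9 90.
Leading byte 0xF4 = 11110100 matches 11110xxx → 4-byte sequence.
Byte 1: 0xF4 = 11110100, payload 100 (3 bits).
Byte 2: 0x83 = 10000011 (10xxxxxx ✓), payload 000011.
Byte 3: 0xB9 = 10111001 (10xxxxxx ✓), payload 111001.
Byte 4: 0x90 = 10010000 (10xxxxxx ✓), payload 010000.
Concatenate: 100000011111001010000 = 0x103E50 (21 bits → U+103E50).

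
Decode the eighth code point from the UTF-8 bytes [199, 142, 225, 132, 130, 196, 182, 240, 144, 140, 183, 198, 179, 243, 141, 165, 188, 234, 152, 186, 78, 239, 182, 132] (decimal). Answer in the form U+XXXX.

U+004E

Offset 0: leading byte 0xC7 = 11000111 → 2-byte char #1 = C7 8E.
Offset 2: leading byte 0xE1 = 11100001 → 3-byte char #2 = E1 84 82.
Offset 5: leading byte 0xC4 = 11000100 → 2-byte char #3 = C4 B6.
Offset 7: leading byte 0xF0 = 11110000 → 4-byte char #4 = F0 90 8C B7.
Offset 11: leading byte 0xC6 = 11000110 → 2-byte char #5 = C6 B3.
Offset 13: leading byte 0xF3 = 11110011 → 4-byte char #6 = F3 8D A5 BC.
Offset 17: leading byte 0xEA = 11101010 → 3-byte char #7 = EA 98 BA.
Offset 20: leading byte 0x4E = 01001110 → 1-byte char #8 = 4E.
Leading byte 0x4E = 01001110 matches 0xxxxxxx → 1-byte sequence.
Byte 1: 0x4E = 01001110, payload 1001110 (7 bits).
Concatenate: 1001110 = 0x4E (7 bits → U+004E).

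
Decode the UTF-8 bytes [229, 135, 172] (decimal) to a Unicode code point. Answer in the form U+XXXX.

Leading byte 0xE5 = 11100101 matches 1110xxxx → 3-byte sequence.
Byte 1: 0xE5 = 11100101, payload 0101 (4 bits).
Byte 2: 0x87 = 10000111 (10xxxxxx ✓), payload 000111.
Byte 3: 0xAC = 10101100 (10xxxxxx ✓), payload 101100.
Concatenate: 0101000111101100 = 0x51EC (16 bits → U+51EC).

U+51EC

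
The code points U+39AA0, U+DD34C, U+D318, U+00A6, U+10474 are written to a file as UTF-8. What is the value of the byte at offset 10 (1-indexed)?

0x8C

1-indexed offset 10 is 0-indexed offset 9.
U+39AA0 → 4-byte form F0 B9 AA A0 at offsets 0–3.
U+DD34C → 4-byte form F3 9D 8D 8C at offsets 4–7.
U+D318 → 3-byte form ED 8C 98 at offsets 8–10.
Offset 9 falls in char 3's range; it's byte 2 of ED 8C 98 = 0x8C.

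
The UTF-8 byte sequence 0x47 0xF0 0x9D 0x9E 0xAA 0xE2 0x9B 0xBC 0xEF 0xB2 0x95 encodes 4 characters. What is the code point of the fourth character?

U+FC95

Offset 0: leading byte 0x47 = 01000111 → 1-byte char #1 = 47.
Offset 1: leading byte 0xF0 = 11110000 → 4-byte char #2 = F0 9D 9E AA.
Offset 5: leading byte 0xE2 = 11100010 → 3-byte char #3 = E2 9B BC.
Offset 8: leading byte 0xEF = 11101111 → 3-byte char #4 = EF B2 95.
Leading byte 0xEF = 11101111 matches 1110xxxx → 3-byte sequence.
Byte 1: 0xEF = 11101111, payload 1111 (4 bits).
Byte 2: 0xB2 = 10110010 (10xxxxxx ✓), payload 110010.
Byte 3: 0x95 = 10010101 (10xxxxxx ✓), payload 010101.
Concatenate: 1111110010010101 = 0xFC95 (16 bits → U+FC95).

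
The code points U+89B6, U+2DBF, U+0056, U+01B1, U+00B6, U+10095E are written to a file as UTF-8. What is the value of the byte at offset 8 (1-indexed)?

0xC6

1-indexed offset 8 is 0-indexed offset 7.
U+89B6 → 3-byte form E8 A6 B6 at offsets 0–2.
U+2DBF → 3-byte form E2 B6 BF at offsets 3–5.
U+0056 → 1-byte form 56 at offsets 6–6.
U+01B1 → 2-byte form C6 B1 at offsets 7–8.
Offset 7 falls in char 4's range; it's byte 1 of C6 B1 = 0xC6.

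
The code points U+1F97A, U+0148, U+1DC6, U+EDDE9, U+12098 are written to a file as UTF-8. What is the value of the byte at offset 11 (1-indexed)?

1-indexed offset 11 is 0-indexed offset 10.
U+1F97A → 4-byte form F0 9F A5 BA at offsets 0–3.
U+0148 → 2-byte form C5 88 at offsets 4–5.
U+1DC6 → 3-byte form E1 B7 86 at offsets 6–8.
U+EDDE9 → 4-byte form F3 AD B7 A9 at offsets 9–12.
Offset 10 falls in char 4's range; it's byte 2 of F3 AD B7 A9 = 0xAD.

0xAD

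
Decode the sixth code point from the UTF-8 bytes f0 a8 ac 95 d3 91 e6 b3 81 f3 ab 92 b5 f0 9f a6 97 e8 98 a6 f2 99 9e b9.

Offset 0: leading byte 0xF0 = 11110000 → 4-byte char #1 = F0 A8 AC 95.
Offset 4: leading byte 0xD3 = 11010011 → 2-byte char #2 = D3 91.
Offset 6: leading byte 0xE6 = 11100110 → 3-byte char #3 = E6 B3 81.
Offset 9: leading byte 0xF3 = 11110011 → 4-byte char #4 = F3 AB 92 B5.
Offset 13: leading byte 0xF0 = 11110000 → 4-byte char #5 = F0 9F A6 97.
Offset 17: leading byte 0xE8 = 11101000 → 3-byte char #6 = E8 98 A6.
Leading byte 0xE8 = 11101000 matches 1110xxxx → 3-byte sequence.
Byte 1: 0xE8 = 11101000, payload 1000 (4 bits).
Byte 2: 0x98 = 10011000 (10xxxxxx ✓), payload 011000.
Byte 3: 0xA6 = 10100110 (10xxxxxx ✓), payload 100110.
Concatenate: 1000011000100110 = 0x8626 (16 bits → U+8626).

U+8626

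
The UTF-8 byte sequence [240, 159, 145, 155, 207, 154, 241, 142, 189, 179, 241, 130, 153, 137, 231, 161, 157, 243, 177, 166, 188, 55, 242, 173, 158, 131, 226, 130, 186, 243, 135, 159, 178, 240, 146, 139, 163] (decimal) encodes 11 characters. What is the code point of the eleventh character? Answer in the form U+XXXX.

U+122E3

Offset 0: leading byte 0xF0 = 11110000 → 4-byte char #1 = F0 9F 91 9B.
Offset 4: leading byte 0xCF = 11001111 → 2-byte char #2 = CF 9A.
Offset 6: leading byte 0xF1 = 11110001 → 4-byte char #3 = F1 8E BD B3.
Offset 10: leading byte 0xF1 = 11110001 → 4-byte char #4 = F1 82 99 89.
Offset 14: leading byte 0xE7 = 11100111 → 3-byte char #5 = E7 A1 9D.
Offset 17: leading byte 0xF3 = 11110011 → 4-byte char #6 = F3 B1 A6 BC.
Offset 21: leading byte 0x37 = 00110111 → 1-byte char #7 = 37.
Offset 22: leading byte 0xF2 = 11110010 → 4-byte char #8 = F2 AD 9E 83.
Offset 26: leading byte 0xE2 = 11100010 → 3-byte char #9 = E2 82 BA.
Offset 29: leading byte 0xF3 = 11110011 → 4-byte char #10 = F3 87 9F B2.
Offset 33: leading byte 0xF0 = 11110000 → 4-byte char #11 = F0 92 8B A3.
Leading byte 0xF0 = 11110000 matches 11110xxx → 4-byte sequence.
Byte 1: 0xF0 = 11110000, payload 000 (3 bits).
Byte 2: 0x92 = 10010010 (10xxxxxx ✓), payload 010010.
Byte 3: 0x8B = 10001011 (10xxxxxx ✓), payload 001011.
Byte 4: 0xA3 = 10100011 (10xxxxxx ✓), payload 100011.
Concatenate: 000010010001011100011 = 0x122E3 (21 bits → U+122E3).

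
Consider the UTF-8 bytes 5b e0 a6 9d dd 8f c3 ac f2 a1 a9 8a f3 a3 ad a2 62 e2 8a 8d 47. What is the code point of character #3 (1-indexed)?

Offset 0: leading byte 0x5B = 01011011 → 1-byte char #1 = 5B.
Offset 1: leading byte 0xE0 = 11100000 → 3-byte char #2 = E0 A6 9D.
Offset 4: leading byte 0xDD = 11011101 → 2-byte char #3 = DD 8F.
Leading byte 0xDD = 11011101 matches 110xxxxx → 2-byte sequence.
Byte 1: 0xDD = 11011101, payload 11101 (5 bits).
Byte 2: 0x8F = 10001111 (10xxxxxx ✓), payload 001111.
Concatenate: 11101001111 = 0x74F (11 bits → U+074F).

U+074F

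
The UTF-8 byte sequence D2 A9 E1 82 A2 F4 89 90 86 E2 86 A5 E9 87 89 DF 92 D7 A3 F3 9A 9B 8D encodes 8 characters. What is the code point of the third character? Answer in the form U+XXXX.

Offset 0: leading byte 0xD2 = 11010010 → 2-byte char #1 = D2 A9.
Offset 2: leading byte 0xE1 = 11100001 → 3-byte char #2 = E1 82 A2.
Offset 5: leading byte 0xF4 = 11110100 → 4-byte char #3 = F4 89 90 86.
Leading byte 0xF4 = 11110100 matches 11110xxx → 4-byte sequence.
Byte 1: 0xF4 = 11110100, payload 100 (3 bits).
Byte 2: 0x89 = 10001001 (10xxxxxx ✓), payload 001001.
Byte 3: 0x90 = 10010000 (10xxxxxx ✓), payload 010000.
Byte 4: 0x86 = 10000110 (10xxxxxx ✓), payload 000110.
Concatenate: 100001001010000000110 = 0x109406 (21 bits → U+109406).

U+109406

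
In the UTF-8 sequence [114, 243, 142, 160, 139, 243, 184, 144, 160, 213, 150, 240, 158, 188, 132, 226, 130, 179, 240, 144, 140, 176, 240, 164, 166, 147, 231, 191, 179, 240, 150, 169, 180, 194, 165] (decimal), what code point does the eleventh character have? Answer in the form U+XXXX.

U+00A5

Offset 0: leading byte 0x72 = 01110010 → 1-byte char #1 = 72.
Offset 1: leading byte 0xF3 = 11110011 → 4-byte char #2 = F3 8E A0 8B.
Offset 5: leading byte 0xF3 = 11110011 → 4-byte char #3 = F3 B8 90 A0.
Offset 9: leading byte 0xD5 = 11010101 → 2-byte char #4 = D5 96.
Offset 11: leading byte 0xF0 = 11110000 → 4-byte char #5 = F0 9E BC 84.
Offset 15: leading byte 0xE2 = 11100010 → 3-byte char #6 = E2 82 B3.
Offset 18: leading byte 0xF0 = 11110000 → 4-byte char #7 = F0 90 8C B0.
Offset 22: leading byte 0xF0 = 11110000 → 4-byte char #8 = F0 A4 A6 93.
Offset 26: leading byte 0xE7 = 11100111 → 3-byte char #9 = E7 BF B3.
Offset 29: leading byte 0xF0 = 11110000 → 4-byte char #10 = F0 96 A9 B4.
Offset 33: leading byte 0xC2 = 11000010 → 2-byte char #11 = C2 A5.
Leading byte 0xC2 = 11000010 matches 110xxxxx → 2-byte sequence.
Byte 1: 0xC2 = 11000010, payload 00010 (5 bits).
Byte 2: 0xA5 = 10100101 (10xxxxxx ✓), payload 100101.
Concatenate: 00010100101 = 0xA5 (11 bits → U+00A5).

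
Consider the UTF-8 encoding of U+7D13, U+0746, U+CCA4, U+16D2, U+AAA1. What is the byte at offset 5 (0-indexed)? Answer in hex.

0xEC

U+7D13 → 3-byte form E7 B4 93 at offsets 0–2.
U+0746 → 2-byte form DD 86 at offsets 3–4.
U+CCA4 → 3-byte form EC B2 A4 at offsets 5–7.
Offset 5 falls in char 3's range; it's byte 1 of EC B2 A4 = 0xEC.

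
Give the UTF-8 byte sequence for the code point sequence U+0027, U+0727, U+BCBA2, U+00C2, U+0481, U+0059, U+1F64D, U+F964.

27 DC A7 F2 BC AE A2 C3 82 D2 81 59 F0 9F 99 8D EF A5 A4

U+0027: 1-byte form → 27.
U+0727: 2-byte form → DC A7.
U+BCBA2: 4-byte form → F2 BC AE A2.
U+00C2: 2-byte form → C3 82.
U+0481: 2-byte form → D2 81.
U+0059: 1-byte form → 59.
U+1F64D: 4-byte form → F0 9F 99 8D.
U+F964: 3-byte form → EF A5 A4.
Concatenated (19 bytes): 27 DC A7 F2 BC AE A2 C3 82 D2 81 59 F0 9F 99 8D EF A5 A4.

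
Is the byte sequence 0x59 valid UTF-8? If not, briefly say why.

valid

Leading byte 0x59 = 01011001 → 1-byte form.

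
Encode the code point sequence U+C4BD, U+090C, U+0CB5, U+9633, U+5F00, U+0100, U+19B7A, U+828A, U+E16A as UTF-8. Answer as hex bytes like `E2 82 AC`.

EC 92 BD E0 A4 8C E0 B2 B5 E9 98 B3 E5 BC 80 C4 80 F0 99 AD BA E8 8A 8A EE 85 AA

U+C4BD: 3-byte form → EC 92 BD.
U+090C: 3-byte form → E0 A4 8C.
U+0CB5: 3-byte form → E0 B2 B5.
U+9633: 3-byte form → E9 98 B3.
U+5F00: 3-byte form → E5 BC 80.
U+0100: 2-byte form → C4 80.
U+19B7A: 4-byte form → F0 99 AD BA.
U+828A: 3-byte form → E8 8A 8A.
U+E16A: 3-byte form → EE 85 AA.
Concatenated (27 bytes): EC 92 BD E0 A4 8C E0 B2 B5 E9 98 B3 E5 BC 80 C4 80 F0 99 AD BA E8 8A 8A EE 85 AA.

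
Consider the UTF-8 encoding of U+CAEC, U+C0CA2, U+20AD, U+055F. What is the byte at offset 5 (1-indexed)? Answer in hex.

1-indexed offset 5 is 0-indexed offset 4.
U+CAEC → 3-byte form EC AB AC at offsets 0–2.
U+C0CA2 → 4-byte form F3 80 B2 A2 at offsets 3–6.
Offset 4 falls in char 2's range; it's byte 2 of F3 80 B2 A2 = 0x80.

0x80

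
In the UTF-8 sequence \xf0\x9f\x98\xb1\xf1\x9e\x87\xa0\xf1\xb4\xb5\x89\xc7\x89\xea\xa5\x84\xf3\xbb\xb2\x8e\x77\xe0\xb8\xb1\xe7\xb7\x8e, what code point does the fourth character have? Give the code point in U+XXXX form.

U+01C9

Offset 0: leading byte 0xF0 = 11110000 → 4-byte char #1 = F0 9F 98 B1.
Offset 4: leading byte 0xF1 = 11110001 → 4-byte char #2 = F1 9E 87 A0.
Offset 8: leading byte 0xF1 = 11110001 → 4-byte char #3 = F1 B4 B5 89.
Offset 12: leading byte 0xC7 = 11000111 → 2-byte char #4 = C7 89.
Leading byte 0xC7 = 11000111 matches 110xxxxx → 2-byte sequence.
Byte 1: 0xC7 = 11000111, payload 00111 (5 bits).
Byte 2: 0x89 = 10001001 (10xxxxxx ✓), payload 001001.
Concatenate: 00111001001 = 0x1C9 (11 bits → U+01C9).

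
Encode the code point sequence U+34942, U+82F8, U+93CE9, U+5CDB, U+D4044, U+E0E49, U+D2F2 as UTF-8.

F0 B4 A5 82 E8 8B B8 F2 93 B3 A9 E5 B3 9B F3 94 81 84 F3 A0 B9 89 ED 8B B2

U+34942: 4-byte form → F0 B4 A5 82.
U+82F8: 3-byte form → E8 8B B8.
U+93CE9: 4-byte form → F2 93 B3 A9.
U+5CDB: 3-byte form → E5 B3 9B.
U+D4044: 4-byte form → F3 94 81 84.
U+E0E49: 4-byte form → F3 A0 B9 89.
U+D2F2: 3-byte form → ED 8B B2.
Concatenated (25 bytes): F0 B4 A5 82 E8 8B B8 F2 93 B3 A9 E5 B3 9B F3 94 81 84 F3 A0 B9 89 ED 8B B2.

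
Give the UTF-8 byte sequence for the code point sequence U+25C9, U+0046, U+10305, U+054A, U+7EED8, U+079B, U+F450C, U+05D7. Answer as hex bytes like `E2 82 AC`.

U+25C9: 3-byte form → E2 97 89.
U+0046: 1-byte form → 46.
U+10305: 4-byte form → F0 90 8C 85.
U+054A: 2-byte form → D5 8A.
U+7EED8: 4-byte form → F1 BE BB 98.
U+079B: 2-byte form → DE 9B.
U+F450C: 4-byte form → F3 B4 94 8C.
U+05D7: 2-byte form → D7 97.
Concatenated (22 bytes): E2 97 89 46 F0 90 8C 85 D5 8A F1 BE BB 98 DE 9B F3 B4 94 8C D7 97.

E2 97 89 46 F0 90 8C 85 D5 8A F1 BE BB 98 DE 9B F3 B4 94 8C D7 97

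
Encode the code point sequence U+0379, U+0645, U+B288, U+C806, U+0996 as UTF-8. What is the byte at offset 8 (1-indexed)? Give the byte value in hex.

1-indexed offset 8 is 0-indexed offset 7.
U+0379 → 2-byte form CD B9 at offsets 0–1.
U+0645 → 2-byte form D9 85 at offsets 2–3.
U+B288 → 3-byte form EB 8A 88 at offsets 4–6.
U+C806 → 3-byte form EC A0 86 at offsets 7–9.
Offset 7 falls in char 4's range; it's byte 1 of EC A0 86 = 0xEC.

0xEC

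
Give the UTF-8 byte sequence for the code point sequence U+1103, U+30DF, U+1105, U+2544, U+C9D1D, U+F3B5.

U+1103: 3-byte form → E1 84 83.
U+30DF: 3-byte form → E3 83 9F.
U+1105: 3-byte form → E1 84 85.
U+2544: 3-byte form → E2 95 84.
U+C9D1D: 4-byte form → F3 89 B4 9D.
U+F3B5: 3-byte form → EF 8E B5.
Concatenated (19 bytes): E1 84 83 E3 83 9F E1 84 85 E2 95 84 F3 89 B4 9D EF 8E B5.

E1 84 83 E3 83 9F E1 84 85 E2 95 84 F3 89 B4 9D EF 8E B5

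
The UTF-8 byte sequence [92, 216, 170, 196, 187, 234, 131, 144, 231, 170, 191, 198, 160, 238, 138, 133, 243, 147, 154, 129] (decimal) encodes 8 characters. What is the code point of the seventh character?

U+E285

Offset 0: leading byte 0x5C = 01011100 → 1-byte char #1 = 5C.
Offset 1: leading byte 0xD8 = 11011000 → 2-byte char #2 = D8 AA.
Offset 3: leading byte 0xC4 = 11000100 → 2-byte char #3 = C4 BB.
Offset 5: leading byte 0xEA = 11101010 → 3-byte char #4 = EA 83 90.
Offset 8: leading byte 0xE7 = 11100111 → 3-byte char #5 = E7 AA BF.
Offset 11: leading byte 0xC6 = 11000110 → 2-byte char #6 = C6 A0.
Offset 13: leading byte 0xEE = 11101110 → 3-byte char #7 = EE 8A 85.
Leading byte 0xEE = 11101110 matches 1110xxxx → 3-byte sequence.
Byte 1: 0xEE = 11101110, payload 1110 (4 bits).
Byte 2: 0x8A = 10001010 (10xxxxxx ✓), payload 001010.
Byte 3: 0x85 = 10000101 (10xxxxxx ✓), payload 000101.
Concatenate: 1110001010000101 = 0xE285 (16 bits → U+E285).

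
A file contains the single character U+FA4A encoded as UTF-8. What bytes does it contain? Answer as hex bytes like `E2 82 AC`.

U+FA4A = 0xFA4A = 64074 decimal. In range U+0800–U+FFFF → 3-byte form: 1110xxxx 10xxxxxx 10xxxxxx.
Binary (16 bits): 1111101001001010.
Split 4+6+6: 1111 | 101001 | 001010.
Byte 1: 11101111 = 0xEF.
Byte 2: 10101001 = 0xA9.
Byte 3: 10001010 = 0x8A.

EF A9 8A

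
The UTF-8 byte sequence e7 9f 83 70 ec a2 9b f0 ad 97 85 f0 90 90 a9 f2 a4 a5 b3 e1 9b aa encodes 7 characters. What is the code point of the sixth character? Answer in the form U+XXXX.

Offset 0: leading byte 0xE7 = 11100111 → 3-byte char #1 = E7 9F 83.
Offset 3: leading byte 0x70 = 01110000 → 1-byte char #2 = 70.
Offset 4: leading byte 0xEC = 11101100 → 3-byte char #3 = EC A2 9B.
Offset 7: leading byte 0xF0 = 11110000 → 4-byte char #4 = F0 AD 97 85.
Offset 11: leading byte 0xF0 = 11110000 → 4-byte char #5 = F0 90 90 A9.
Offset 15: leading byte 0xF2 = 11110010 → 4-byte char #6 = F2 A4 A5 B3.
Leading byte 0xF2 = 11110010 matches 11110xxx → 4-byte sequence.
Byte 1: 0xF2 = 11110010, payload 010 (3 bits).
Byte 2: 0xA4 = 10100100 (10xxxxxx ✓), payload 100100.
Byte 3: 0xA5 = 10100101 (10xxxxxx ✓), payload 100101.
Byte 4: 0xB3 = 10110011 (10xxxxxx ✓), payload 110011.
Concatenate: 010100100100101110011 = 0xA4973 (21 bits → U+A4973).

U+A4973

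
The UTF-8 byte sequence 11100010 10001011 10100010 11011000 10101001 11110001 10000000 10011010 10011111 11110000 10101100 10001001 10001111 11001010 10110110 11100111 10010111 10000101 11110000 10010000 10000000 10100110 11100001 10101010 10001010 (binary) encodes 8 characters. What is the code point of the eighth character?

U+1A8A

Offset 0: leading byte 0xE2 = 11100010 → 3-byte char #1 = E2 8B A2.
Offset 3: leading byte 0xD8 = 11011000 → 2-byte char #2 = D8 A9.
Offset 5: leading byte 0xF1 = 11110001 → 4-byte char #3 = F1 80 9A 9F.
Offset 9: leading byte 0xF0 = 11110000 → 4-byte char #4 = F0 AC 89 8F.
Offset 13: leading byte 0xCA = 11001010 → 2-byte char #5 = CA B6.
Offset 15: leading byte 0xE7 = 11100111 → 3-byte char #6 = E7 97 85.
Offset 18: leading byte 0xF0 = 11110000 → 4-byte char #7 = F0 90 80 A6.
Offset 22: leading byte 0xE1 = 11100001 → 3-byte char #8 = E1 AA 8A.
Leading byte 0xE1 = 11100001 matches 1110xxxx → 3-byte sequence.
Byte 1: 0xE1 = 11100001, payload 0001 (4 bits).
Byte 2: 0xAA = 10101010 (10xxxxxx ✓), payload 101010.
Byte 3: 0x8A = 10001010 (10xxxxxx ✓), payload 001010.
Concatenate: 0001101010001010 = 0x1A8A (16 bits → U+1A8A).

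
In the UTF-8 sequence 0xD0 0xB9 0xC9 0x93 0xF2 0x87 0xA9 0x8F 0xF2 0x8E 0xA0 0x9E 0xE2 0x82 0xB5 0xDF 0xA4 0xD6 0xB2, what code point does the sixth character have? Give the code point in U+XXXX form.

Offset 0: leading byte 0xD0 = 11010000 → 2-byte char #1 = D0 B9.
Offset 2: leading byte 0xC9 = 11001001 → 2-byte char #2 = C9 93.
Offset 4: leading byte 0xF2 = 11110010 → 4-byte char #3 = F2 87 A9 8F.
Offset 8: leading byte 0xF2 = 11110010 → 4-byte char #4 = F2 8E A0 9E.
Offset 12: leading byte 0xE2 = 11100010 → 3-byte char #5 = E2 82 B5.
Offset 15: leading byte 0xDF = 11011111 → 2-byte char #6 = DF A4.
Leading byte 0xDF = 11011111 matches 110xxxxx → 2-byte sequence.
Byte 1: 0xDF = 11011111, payload 11111 (5 bits).
Byte 2: 0xA4 = 10100100 (10xxxxxx ✓), payload 100100.
Concatenate: 11111100100 = 0x7E4 (11 bits → U+07E4).

U+07E4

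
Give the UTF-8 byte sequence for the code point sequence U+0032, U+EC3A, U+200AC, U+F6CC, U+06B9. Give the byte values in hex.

32 EE B0 BA F0 A0 82 AC EF 9B 8C DA B9

U+0032: 1-byte form → 32.
U+EC3A: 3-byte form → EE B0 BA.
U+200AC: 4-byte form → F0 A0 82 AC.
U+F6CC: 3-byte form → EF 9B 8C.
U+06B9: 2-byte form → DA B9.
Concatenated (13 bytes): 32 EE B0 BA F0 A0 82 AC EF 9B 8C DA B9.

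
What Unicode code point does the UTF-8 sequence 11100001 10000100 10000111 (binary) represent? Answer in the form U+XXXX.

Leading byte 0xE1 = 11100001 matches 1110xxxx → 3-byte sequence.
Byte 1: 0xE1 = 11100001, payload 0001 (4 bits).
Byte 2: 0x84 = 10000100 (10xxxxxx ✓), payload 000100.
Byte 3: 0x87 = 10000111 (10xxxxxx ✓), payload 000111.
Concatenate: 0001000100000111 = 0x1107 (16 bits → U+1107).

U+1107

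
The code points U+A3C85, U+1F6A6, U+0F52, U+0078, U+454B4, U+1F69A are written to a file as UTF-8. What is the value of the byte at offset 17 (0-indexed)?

0x9F

U+A3C85 → 4-byte form F2 A3 B2 85 at offsets 0–3.
U+1F6A6 → 4-byte form F0 9F 9A A6 at offsets 4–7.
U+0F52 → 3-byte form E0 BD 92 at offsets 8–10.
U+0078 → 1-byte form 78 at offsets 11–11.
U+454B4 → 4-byte form F1 85 92 B4 at offsets 12–15.
U+1F69A → 4-byte form F0 9F 9A 9A at offsets 16–19.
Offset 17 falls in char 6's range; it's byte 2 of F0 9F 9A 9A = 0x9F.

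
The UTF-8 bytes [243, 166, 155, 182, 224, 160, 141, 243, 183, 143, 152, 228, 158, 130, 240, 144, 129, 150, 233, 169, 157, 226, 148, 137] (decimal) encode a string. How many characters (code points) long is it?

Byte at offset 0: 0xF3 = 11110011 → 4-byte char (#1). Advance 4.
Byte at offset 4: 0xE0 = 11100000 → 3-byte char (#2). Advance 3.
Byte at offset 7: 0xF3 = 11110011 → 4-byte char (#3). Advance 4.
Byte at offset 11: 0xE4 = 11100100 → 3-byte char (#4). Advance 3.
Byte at offset 14: 0xF0 = 11110000 → 4-byte char (#5). Advance 4.
Byte at offset 18: 0xE9 = 11101001 → 3-byte char (#6). Advance 3.
Byte at offset 21: 0xE2 = 11100010 → 3-byte char (#7). Advance 3.
Reached end at offset 24 after 7 code points.

7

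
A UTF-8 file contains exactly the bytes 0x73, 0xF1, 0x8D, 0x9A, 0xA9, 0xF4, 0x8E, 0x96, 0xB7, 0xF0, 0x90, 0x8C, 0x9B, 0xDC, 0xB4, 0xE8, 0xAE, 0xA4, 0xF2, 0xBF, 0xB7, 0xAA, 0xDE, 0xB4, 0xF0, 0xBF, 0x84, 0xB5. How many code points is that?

9

Byte at offset 0: 0x73 = 01110011 → 1-byte char (#1). Advance 1.
Byte at offset 1: 0xF1 = 11110001 → 4-byte char (#2). Advance 4.
Byte at offset 5: 0xF4 = 11110100 → 4-byte char (#3). Advance 4.
Byte at offset 9: 0xF0 = 11110000 → 4-byte char (#4). Advance 4.
Byte at offset 13: 0xDC = 11011100 → 2-byte char (#5). Advance 2.
Byte at offset 15: 0xE8 = 11101000 → 3-byte char (#6). Advance 3.
Byte at offset 18: 0xF2 = 11110010 → 4-byte char (#7). Advance 4.
Byte at offset 22: 0xDE = 11011110 → 2-byte char (#8). Advance 2.
Byte at offset 24: 0xF0 = 11110000 → 4-byte char (#9). Advance 4.
Reached end at offset 28 after 9 code points.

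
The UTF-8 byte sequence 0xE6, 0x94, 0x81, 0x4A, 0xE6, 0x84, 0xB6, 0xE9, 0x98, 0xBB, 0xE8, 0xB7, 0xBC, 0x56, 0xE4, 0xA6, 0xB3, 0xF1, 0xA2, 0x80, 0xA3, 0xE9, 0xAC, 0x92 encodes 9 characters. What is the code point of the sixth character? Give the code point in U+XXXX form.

U+0056

Offset 0: leading byte 0xE6 = 11100110 → 3-byte char #1 = E6 94 81.
Offset 3: leading byte 0x4A = 01001010 → 1-byte char #2 = 4A.
Offset 4: leading byte 0xE6 = 11100110 → 3-byte char #3 = E6 84 B6.
Offset 7: leading byte 0xE9 = 11101001 → 3-byte char #4 = E9 98 BB.
Offset 10: leading byte 0xE8 = 11101000 → 3-byte char #5 = E8 B7 BC.
Offset 13: leading byte 0x56 = 01010110 → 1-byte char #6 = 56.
Leading byte 0x56 = 01010110 matches 0xxxxxxx → 1-byte sequence.
Byte 1: 0x56 = 01010110, payload 1010110 (7 bits).
Concatenate: 1010110 = 0x56 (7 bits → U+0056).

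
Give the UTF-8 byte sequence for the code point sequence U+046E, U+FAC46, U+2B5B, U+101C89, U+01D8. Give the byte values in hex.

D1 AE F3 BA B1 86 E2 AD 9B F4 81 B2 89 C7 98

U+046E: 2-byte form → D1 AE.
U+FAC46: 4-byte form → F3 BA B1 86.
U+2B5B: 3-byte form → E2 AD 9B.
U+101C89: 4-byte form → F4 81 B2 89.
U+01D8: 2-byte form → C7 98.
Concatenated (15 bytes): D1 AE F3 BA B1 86 E2 AD 9B F4 81 B2 89 C7 98.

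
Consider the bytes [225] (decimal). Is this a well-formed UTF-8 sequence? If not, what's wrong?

invalid (sequence truncated)

Leading byte 0xE1 = 11100001 → 3-byte form, but only 1 byte is present.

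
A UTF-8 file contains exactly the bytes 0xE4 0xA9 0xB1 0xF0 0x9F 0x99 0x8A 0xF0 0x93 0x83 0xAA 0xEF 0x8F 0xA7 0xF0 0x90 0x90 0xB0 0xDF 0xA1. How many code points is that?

Byte at offset 0: 0xE4 = 11100100 → 3-byte char (#1). Advance 3.
Byte at offset 3: 0xF0 = 11110000 → 4-byte char (#2). Advance 4.
Byte at offset 7: 0xF0 = 11110000 → 4-byte char (#3). Advance 4.
Byte at offset 11: 0xEF = 11101111 → 3-byte char (#4). Advance 3.
Byte at offset 14: 0xF0 = 11110000 → 4-byte char (#5). Advance 4.
Byte at offset 18: 0xDF = 11011111 → 2-byte char (#6). Advance 2.
Reached end at offset 20 after 6 code points.

6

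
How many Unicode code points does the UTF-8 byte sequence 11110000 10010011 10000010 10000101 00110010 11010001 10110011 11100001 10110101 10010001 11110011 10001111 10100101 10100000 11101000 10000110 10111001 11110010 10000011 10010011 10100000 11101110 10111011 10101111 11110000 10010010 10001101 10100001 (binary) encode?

Byte at offset 0: 0xF0 = 11110000 → 4-byte char (#1). Advance 4.
Byte at offset 4: 0x32 = 00110010 → 1-byte char (#2). Advance 1.
Byte at offset 5: 0xD1 = 11010001 → 2-byte char (#3). Advance 2.
Byte at offset 7: 0xE1 = 11100001 → 3-byte char (#4). Advance 3.
Byte at offset 10: 0xF3 = 11110011 → 4-byte char (#5). Advance 4.
Byte at offset 14: 0xE8 = 11101000 → 3-byte char (#6). Advance 3.
Byte at offset 17: 0xF2 = 11110010 → 4-byte char (#7). Advance 4.
Byte at offset 21: 0xEE = 11101110 → 3-byte char (#8). Advance 3.
Byte at offset 24: 0xF0 = 11110000 → 4-byte char (#9). Advance 4.
Reached end at offset 28 after 9 code points.

9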